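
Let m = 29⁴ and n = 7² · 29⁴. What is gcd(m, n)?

707281

min exponent per shared prime: 29⁴ = 707281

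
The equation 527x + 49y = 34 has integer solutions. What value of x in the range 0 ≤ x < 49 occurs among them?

38

gcd(527, 49) = 1 (Euclid: 527 = 10·49 + 37; 49 = 1·37 + 12; 37 = 3·12 + 1; 12 = 12·1 + 0), and 1 | 34.
Extended Euclid: 527·(4) + 49·(-43) = 1. Scale by 34: x₀ = 136.
General solution x = x₀ + 49t; reducing mod 49 gives x = 38 (and y = -408).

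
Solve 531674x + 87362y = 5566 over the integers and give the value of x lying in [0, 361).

Euclid: 531674 = 6·87362 + 7502; 87362 = 11·7502 + 4840; 7502 = 1·4840 + 2662; 4840 = 1·2662 + 2178; 2662 = 1·2178 + 484; 2178 = 4·484 + 242; 484 = 2·242 + 0 → gcd = 242; 5566 = 242·23.
Back-substitution yields 531674·(-163) + 87362·(992) = 242, so one solution is x = -163·23 = -3749, y = 992·23 = 22816.
Solutions in x differ by 87362/242 = 361; the one in [0, 361) is -3749 mod 361 = 222.

222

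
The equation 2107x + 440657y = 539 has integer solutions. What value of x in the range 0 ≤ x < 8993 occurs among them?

Euclid: 440657 = 209·2107 + 294; 2107 = 7·294 + 49; 294 = 6·49 + 0 → gcd = 49; 539 = 49·11.
Back-substitution yields 2107·(1464) + 440657·(-7) = 49, so one solution is x = 1464·11 = 16104, y = -7·11 = -77.
Solutions in x differ by 440657/49 = 8993; the one in [0, 8993) is 16104 mod 8993 = 7111.

7111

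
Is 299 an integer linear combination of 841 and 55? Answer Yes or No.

By Bézout, 841x + 55y = 299 has integer solutions iff gcd(841, 55) | 299.
Euclid: 841 = 15·55 + 16; 55 = 3·16 + 7; 16 = 2·7 + 2; 7 = 3·2 + 1; 2 = 2·1 + 0. gcd = 1; 299 mod 1 = 0. Yes.

Yes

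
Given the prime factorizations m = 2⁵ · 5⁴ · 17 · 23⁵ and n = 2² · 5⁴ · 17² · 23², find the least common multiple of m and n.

max exponent per prime: 2⁵ · 5⁴ · 17² · 23⁵ = 37202062540000

37202062540000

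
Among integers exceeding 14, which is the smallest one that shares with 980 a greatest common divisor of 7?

21

Multiples of 7 above 14: 7·3, 7·4, … . Need the cofactor coprime to 980/7 = 140.
Checking s = 3, 4, … the first with gcd(s, 140) = 1 is s = 3, giving 21.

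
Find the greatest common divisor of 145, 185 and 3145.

145 = 5 · 29; 185 = 5 · 37; 3145 = 5 · 17 · 37
gcd takes min exponent of each prime: 5 = 5

5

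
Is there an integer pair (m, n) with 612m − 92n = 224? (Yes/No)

By Bézout, 612m − 92n = 224 has integer solutions iff gcd(612, 92) | 224.
Euclid: 612 = 6·92 + 60; 92 = 1·60 + 32; 60 = 1·32 + 28; 32 = 1·28 + 4; 28 = 7·4 + 0. gcd = 4; 224 mod 4 = 0. Yes.

Yes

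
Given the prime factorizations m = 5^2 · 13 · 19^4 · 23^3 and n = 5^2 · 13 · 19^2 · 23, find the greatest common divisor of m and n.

min exponent per shared prime: 5^2 · 13 · 19^2 · 23 = 2698475

2698475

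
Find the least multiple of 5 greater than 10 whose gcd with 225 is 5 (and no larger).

20

gcd(t, 225) = 5 forces 5 | t; write t = 5s. Then gcd(5s, 5·45) = 5·gcd(s, 45), so need gcd(s, 45) = 1.
5s > 10 gives s ≥ 3. The least s ≥ 3 coprime to 45 is 4, so t = 5·4 = 20.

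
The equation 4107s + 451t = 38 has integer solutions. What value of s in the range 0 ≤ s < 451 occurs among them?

gcd(4107, 451) = 1 (Euclid: 4107 = 9·451 + 48; 451 = 9·48 + 19; 48 = 2·19 + 10; 19 = 1·10 + 9; 10 = 1·9 + 1; 9 = 9·1 + 0), and 1 | 38.
Extended Euclid: 4107·(47) + 451·(-428) = 1. Scale by 38: s₀ = 1786.
General solution s = s₀ + 451k; reducing mod 451 gives s = 433 (and t = -3943).

433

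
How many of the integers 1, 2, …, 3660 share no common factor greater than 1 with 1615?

2611

1615 = 5·17·19. Inclusion–exclusion on these primes:
3660 − ⌊3660/5⌋ − ⌊3660/17⌋ − ⌊3660/19⌋ + ⌊3660/85⌋ + ⌊3660/95⌋ + ⌊3660/323⌋ − ⌊3660/1615⌋ = 2611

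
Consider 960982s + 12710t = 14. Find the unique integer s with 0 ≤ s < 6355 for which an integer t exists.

5252

gcd(960982, 12710) = 2 (Euclid: 960982 = 75·12710 + 7732; 12710 = 1·7732 + 4978; 7732 = 1·4978 + 2754; 4978 = 1·2754 + 2224; 2754 = 1·2224 + 530; 2224 = 4·530 + 104; 530 = 5·104 + 10; 104 = 10·10 + 4; 10 = 2·4 + 2; 4 = 2·2 + 0), and 2 | 14.
Extended Euclid: 960982·(2566) + 12710·(-194011) = 2. Scale by 7: s₀ = 17962.
General solution s = s₀ + 6355k; reducing mod 6355 gives s = 5252 (and t = -397095).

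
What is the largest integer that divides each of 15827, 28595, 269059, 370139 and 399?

15827 = 7² · 17 · 19; 28595 = 5 · 7 · 19 · 43; 269059 = 7² · 17² · 19; 370139 = 7 · 11² · 19 · 23; 399 = 3 · 7 · 19
gcd takes min exponent of each prime: 7 · 19 = 133

133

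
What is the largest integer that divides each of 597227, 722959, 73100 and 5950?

17

gcd(597227, 722959): 722959 = 1·597227 + 125732; 597227 = 4·125732 + 94299; 125732 = 1·94299 + 31433; 94299 = 3·31433 + 0 → 31433
gcd(31433, 73100): 73100 = 2·31433 + 10234; 31433 = 3·10234 + 731; 10234 = 14·731 + 0 → 731
gcd(731, 5950): 5950 = 8·731 + 102; 731 = 7·102 + 17; 102 = 6·17 + 0 → 17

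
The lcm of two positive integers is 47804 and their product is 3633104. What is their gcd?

76

gcd·lcm = product, so gcd = 3633104/47804 = 76.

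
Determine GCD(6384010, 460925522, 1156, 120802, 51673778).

578

6384010 = 2 · 5 · 17² · 47²; 460925522 = 2 · 17² · 19² · 47²; 1156 = 2² · 17²; 120802 = 2 · 11 · 17² · 19; 51673778 = 2 · 13² · 17² · 23²
gcd takes min exponent of each prime: 2 · 17² = 578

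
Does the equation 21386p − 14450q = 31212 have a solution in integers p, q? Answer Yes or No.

By Bézout, 21386p − 14450q = 31212 has integer solutions iff gcd(21386, 14450) | 31212.
Euclid: 21386 = 1·14450 + 6936; 14450 = 2·6936 + 578; 6936 = 12·578 + 0. gcd = 578; 31212 mod 578 = 0. Yes.

Yes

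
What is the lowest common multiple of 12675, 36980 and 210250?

394194781500

12675 = 3 · 5² · 13²; 36980 = 2² · 5 · 43²; 210250 = 2 · 5³ · 29²
lcm takes max exponent of each prime: 2² · 3 · 5³ · 13² · 29² · 43² = 394194781500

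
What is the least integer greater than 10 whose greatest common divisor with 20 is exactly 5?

gcd(a, 20) = 5 forces 5 | a; write a = 5s. Then gcd(5s, 5·4) = 5·gcd(s, 4), so need gcd(s, 4) = 1.
5s > 10 gives s ≥ 3. The least s ≥ 3 coprime to 4 is 3, so a = 5·3 = 15.

15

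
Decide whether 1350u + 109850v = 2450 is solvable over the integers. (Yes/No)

gcd(1350, 109850): 109850 = 81·1350 + 500; 1350 = 2·500 + 350; 500 = 1·350 + 150; 350 = 2·150 + 50; 150 = 3·50 + 0 → 50
50 divides 2450, so a solution exists.

Yes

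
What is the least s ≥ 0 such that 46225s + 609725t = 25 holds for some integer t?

18361

Euclid: 609725 = 13·46225 + 8800; 46225 = 5·8800 + 2225; 8800 = 3·2225 + 2125; 2225 = 1·2125 + 100; 2125 = 21·100 + 25; 100 = 4·25 + 0 → gcd = 25; 25 = 25·1.
Back-substitution yields 46225·(-6028) + 609725·(457) = 25, so one solution is s = -6028·1 = -6028, t = 457·1 = 457.
Solutions in s differ by 609725/25 = 24389; the one in [0, 24389) is -6028 mod 24389 = 18361.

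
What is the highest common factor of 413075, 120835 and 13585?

gcd(413075, 120835): 413075 = 3·120835 + 50570; 120835 = 2·50570 + 19695; 50570 = 2·19695 + 11180; 19695 = 1·11180 + 8515; 11180 = 1·8515 + 2665; 8515 = 3·2665 + 520; 2665 = 5·520 + 65; 520 = 8·65 + 0 → 65
gcd(65, 13585): 13585 = 209·65 + 0 → 65

65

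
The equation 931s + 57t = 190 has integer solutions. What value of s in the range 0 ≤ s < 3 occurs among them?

1

Euclid: 931 = 16·57 + 19; 57 = 3·19 + 0 → gcd = 19; 190 = 19·10.
Back-substitution yields 931·(1) + 57·(-16) = 19, so one solution is s = 1·10 = 10, t = -16·10 = -160.
Solutions in s differ by 57/19 = 3; the one in [0, 3) is 10 mod 3 = 1.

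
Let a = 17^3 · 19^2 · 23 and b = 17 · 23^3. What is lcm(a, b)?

max exponent per prime: 17^3 · 19^2 · 23^3 = 21579306031

21579306031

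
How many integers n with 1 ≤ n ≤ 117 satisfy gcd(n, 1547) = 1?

1547 = 7·13·17. Inclusion–exclusion on these primes:
117 − ⌊117/7⌋ − ⌊117/13⌋ − ⌊117/17⌋ + ⌊117/91⌋ + ⌊117/119⌋ + ⌊117/221⌋ − ⌊117/1547⌋ = 87

87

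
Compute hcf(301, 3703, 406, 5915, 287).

7

gcd(301, 3703): 3703 = 12·301 + 91; 301 = 3·91 + 28; 91 = 3·28 + 7; 28 = 4·7 + 0 → 7
gcd(7, 406): 406 = 58·7 + 0 → 7
gcd(7, 5915): 5915 = 845·7 + 0 → 7
gcd(7, 287): 287 = 41·7 + 0 → 7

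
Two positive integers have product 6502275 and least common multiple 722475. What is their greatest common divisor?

9

From gcd × lcm = uv: gcd = 6502275 / 722475 = 9.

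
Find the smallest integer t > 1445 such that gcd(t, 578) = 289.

2023

578 = 289·2. Any t with gcd(t, 578) = 289 is a multiple of 289, say 289s, with s coprime to 2.
Need s > 1445/289, so s ≥ 6. First s ≥ 6 with gcd(s, 2) = 1 is s = 7. Thus t = 289·7 = 2023.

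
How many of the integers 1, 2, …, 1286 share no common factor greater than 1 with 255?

Prime factors of 255: 3, 5, 17. Count integers ≤ 1286 divisible by none of them.
By inclusion–exclusion: 1286 − ⌊1286/3⌋ − ⌊1286/5⌋ − ⌊1286/17⌋ + ⌊1286/15⌋ + ⌊1286/51⌋ + ⌊1286/85⌋ − ⌊1286/255⌋ = 646.

646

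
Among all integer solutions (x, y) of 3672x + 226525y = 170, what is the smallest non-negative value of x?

8760

Reduce mod 226525: 3672x ≡ 170 (mod 226525). With g = gcd(3672, 226525) = 17 dividing 170, divide through: 216x ≡ 10 (mod 13325).
Since gcd(216, 13325) = 1, x ≡ 10·(216)⁻¹ ≡ 8760 (mod 13325). Smallest non-negative: 8760.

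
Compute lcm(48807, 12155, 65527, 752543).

lcm(48807, 12155) = 48807·12155/gcd = 593249085/187 = 3172455
lcm(3172455, 65527) = 3172455·65527/gcd = 207881458785/11 = 18898314435
lcm(18898314435, 752543) = 18898314435·752543/gcd = 14221794239858205/407 = 34942983390315

34942983390315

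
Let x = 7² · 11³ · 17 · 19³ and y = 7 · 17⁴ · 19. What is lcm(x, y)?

max exponent per prime: 7² · 11³ · 17⁴ · 19³ = 37362043683041

37362043683041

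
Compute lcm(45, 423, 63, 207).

45 = 3² · 5; 423 = 3² · 47; 63 = 3² · 7; 207 = 3² · 23
lcm takes max exponent of each prime: 3² · 5 · 7 · 23 · 47 = 340515

340515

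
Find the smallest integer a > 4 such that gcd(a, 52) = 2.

6

gcd(a, 52) = 2 forces 2 | a; write a = 2s. Then gcd(2s, 2·26) = 2·gcd(s, 26), so need gcd(s, 26) = 1.
2s > 4 gives s ≥ 3. The least s ≥ 3 coprime to 26 is 3, so a = 2·3 = 6.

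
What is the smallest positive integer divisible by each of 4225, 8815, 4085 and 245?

lcm(4225, 8815) = 4225·8815/gcd = 37243375/5 = 7448675
lcm(7448675, 4085) = 7448675·4085/gcd = 30427837375/215 = 141524825
lcm(141524825, 245) = 141524825·245/gcd = 34673582125/5 = 6934716425

6934716425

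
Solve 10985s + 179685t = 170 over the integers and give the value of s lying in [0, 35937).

20005

Reduce mod 179685: 10985s ≡ 170 (mod 179685). With g = gcd(10985, 179685) = 5 dividing 170, divide through: 2197s ≡ 34 (mod 35937).
Since gcd(2197, 35937) = 1, s ≡ 34·(2197)⁻¹ ≡ 20005 (mod 35937). Smallest non-negative: 20005.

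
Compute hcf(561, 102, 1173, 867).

51

561 = 3 · 11 · 17; 102 = 2 · 3 · 17; 1173 = 3 · 17 · 23; 867 = 3 · 17²
gcd takes min exponent of each prime: 3 · 17 = 51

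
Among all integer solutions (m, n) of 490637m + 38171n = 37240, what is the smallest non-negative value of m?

Reduce mod 38171: 490637m ≡ 37240 (mod 38171). With g = gcd(490637, 38171) = 931 dividing 37240, divide through: 527m ≡ 40 (mod 41).
Since gcd(527, 41) = 1, m ≡ 40·(527)⁻¹ ≡ 7 (mod 41). Smallest non-negative: 7.

7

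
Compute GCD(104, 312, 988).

52

104 = 2³ · 13; 312 = 2³ · 3 · 13; 988 = 2² · 13 · 19
gcd takes min exponent of each prime: 2² · 13 = 52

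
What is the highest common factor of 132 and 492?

12

132 = 2² · 3 · 11
492 = 2² · 3 · 41
Common: 2² · 3 = 12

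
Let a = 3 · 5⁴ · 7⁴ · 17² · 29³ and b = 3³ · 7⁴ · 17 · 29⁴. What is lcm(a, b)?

8281819785526875

max exponent per prime: 3³ · 5⁴ · 7⁴ · 17² · 29⁴ = 8281819785526875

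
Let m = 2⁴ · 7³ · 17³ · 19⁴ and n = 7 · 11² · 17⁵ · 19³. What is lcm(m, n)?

122873572025244656

max exponent per prime: 2⁴ · 7³ · 11² · 17⁵ · 19⁴ = 122873572025244656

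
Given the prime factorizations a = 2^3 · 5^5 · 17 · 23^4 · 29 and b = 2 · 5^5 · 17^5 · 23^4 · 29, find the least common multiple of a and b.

max exponent per prime: 2^3 · 5^5 · 17^5 · 23^4 · 29 = 288067296984325000

288067296984325000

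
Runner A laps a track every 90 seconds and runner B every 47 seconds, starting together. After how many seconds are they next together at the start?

4230

gcd first: 90 = 1·47 + 43; 47 = 1·43 + 4; 43 = 10·4 + 3; 4 = 1·3 + 1; 3 = 3·1 + 0 → gcd = 1
lcm = 90·47/gcd = 4230/1 = 4230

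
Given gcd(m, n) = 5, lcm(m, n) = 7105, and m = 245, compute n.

Using mn = gcd(m,n)·lcm(m,n) = 5·7105 = 35525, we get n = 35525/245 = 145.

145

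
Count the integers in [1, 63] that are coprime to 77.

49

Prime factors of 77: 7, 11. Count integers ≤ 63 divisible by none of them.
By inclusion–exclusion: 63 − ⌊63/7⌋ − ⌊63/11⌋ + ⌊63/77⌋ = 49.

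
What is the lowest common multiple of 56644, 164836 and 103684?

25200292516

56644 = 2² · 7² · 17²; 164836 = 2² · 7² · 29²; 103684 = 2² · 7² · 23²
lcm takes max exponent of each prime: 2² · 7² · 17² · 23² · 29² = 25200292516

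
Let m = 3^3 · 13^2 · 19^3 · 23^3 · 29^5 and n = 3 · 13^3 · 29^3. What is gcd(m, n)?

12365223

min exponent per shared prime: 3 · 13^2 · 29^3 = 12365223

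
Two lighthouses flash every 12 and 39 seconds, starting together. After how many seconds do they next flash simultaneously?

156

gcd first: 39 = 3·12 + 3; 12 = 4·3 + 0 → gcd = 3
lcm = 12·39/gcd = 468/3 = 156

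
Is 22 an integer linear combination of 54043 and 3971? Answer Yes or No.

Yes

By Bézout, 54043u + 3971v = 22 has integer solutions iff gcd(54043, 3971) | 22.
Euclid: 54043 = 13·3971 + 2420; 3971 = 1·2420 + 1551; 2420 = 1·1551 + 869; 1551 = 1·869 + 682; 869 = 1·682 + 187; 682 = 3·187 + 121; 187 = 1·121 + 66; 121 = 1·66 + 55; 66 = 1·55 + 11; 55 = 5·11 + 0. gcd = 11; 22 mod 11 = 0. Yes.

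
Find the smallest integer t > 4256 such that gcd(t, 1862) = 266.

gcd(t, 1862) = 266 forces 266 | t; write t = 266s. Then gcd(266s, 266·7) = 266·gcd(s, 7), so need gcd(s, 7) = 1.
266s > 4256 gives s ≥ 17. The least s ≥ 17 coprime to 7 is 17, so t = 266·17 = 4522.

4522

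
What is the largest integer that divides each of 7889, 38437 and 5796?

7

gcd(7889, 38437): 38437 = 4·7889 + 6881; 7889 = 1·6881 + 1008; 6881 = 6·1008 + 833; 1008 = 1·833 + 175; 833 = 4·175 + 133; 175 = 1·133 + 42; 133 = 3·42 + 7; 42 = 6·7 + 0 → 7
gcd(7, 5796): 5796 = 828·7 + 0 → 7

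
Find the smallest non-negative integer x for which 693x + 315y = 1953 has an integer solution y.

1

gcd(693, 315) = 63 (Euclid: 693 = 2·315 + 63; 315 = 5·63 + 0), and 63 | 1953.
Extended Euclid: 693·(1) + 315·(-2) = 63. Scale by 31: x₀ = 31.
General solution x = x₀ + 5t; reducing mod 5 gives x = 1 (and y = 4).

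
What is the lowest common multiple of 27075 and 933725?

1011224175

gcd first: 933725 = 34·27075 + 13175; 27075 = 2·13175 + 725; 13175 = 18·725 + 125; 725 = 5·125 + 100; 125 = 1·100 + 25; 100 = 4·25 + 0 → gcd = 25
lcm = 27075·933725/gcd = 25280604375/25 = 1011224175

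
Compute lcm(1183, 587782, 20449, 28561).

84136878826

1183 = 7 · 13²; 587782 = 2 · 13² · 37 · 47; 20449 = 11² · 13²; 28561 = 13⁴
lcm takes max exponent of each prime: 2 · 7 · 11² · 13⁴ · 37 · 47 = 84136878826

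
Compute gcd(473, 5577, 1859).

gcd(473, 5577): 5577 = 11·473 + 374; 473 = 1·374 + 99; 374 = 3·99 + 77; 99 = 1·77 + 22; 77 = 3·22 + 11; 22 = 2·11 + 0 → 11
gcd(11, 1859): 1859 = 169·11 + 0 → 11

11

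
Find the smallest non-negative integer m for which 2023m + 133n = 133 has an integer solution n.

Reduce mod 133: 2023m ≡ 133 (mod 133). With g = gcd(2023, 133) = 7 dividing 133, divide through: 289m ≡ 19 (mod 19).
Since gcd(289, 19) = 1, m ≡ 19·(289)⁻¹ ≡ 0 (mod 19). Smallest non-negative: 0.

0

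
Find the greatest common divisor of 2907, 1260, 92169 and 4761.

2907 = 3² · 17 · 19; 1260 = 2² · 3² · 5 · 7; 92169 = 3² · 7² · 11 · 19; 4761 = 3² · 23²
gcd takes min exponent of each prime: 3² = 9

9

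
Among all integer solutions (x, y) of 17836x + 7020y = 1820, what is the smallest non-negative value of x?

Euclid: 17836 = 2·7020 + 3796; 7020 = 1·3796 + 3224; 3796 = 1·3224 + 572; 3224 = 5·572 + 364; 572 = 1·364 + 208; 364 = 1·208 + 156; 208 = 1·156 + 52; 156 = 3·52 + 0 → gcd = 52; 1820 = 52·35.
Back-substitution yields 17836·(37) + 7020·(-94) = 52, so one solution is x = 37·35 = 1295, y = -94·35 = -3290.
Solutions in x differ by 7020/52 = 135; the one in [0, 135) is 1295 mod 135 = 80.

80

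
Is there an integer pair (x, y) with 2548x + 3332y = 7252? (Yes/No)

Yes

gcd(2548, 3332): 3332 = 1·2548 + 784; 2548 = 3·784 + 196; 784 = 4·196 + 0 → 196
196 divides 7252, so a solution exists.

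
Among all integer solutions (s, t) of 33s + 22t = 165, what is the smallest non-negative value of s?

gcd(33, 22) = 11 (Euclid: 33 = 1·22 + 11; 22 = 2·11 + 0), and 11 | 165.
Extended Euclid: 33·(1) + 22·(-1) = 11. Scale by 15: s₀ = 15.
General solution s = s₀ + 2k; reducing mod 2 gives s = 1 (and t = 6).

1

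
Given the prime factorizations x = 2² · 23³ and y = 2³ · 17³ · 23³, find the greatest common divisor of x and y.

min exponent per shared prime: 2² · 23³ = 48668

48668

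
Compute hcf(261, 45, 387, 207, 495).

261 = 3² · 29; 45 = 3² · 5; 387 = 3² · 43; 207 = 3² · 23; 495 = 3² · 5 · 11
gcd takes min exponent of each prime: 3² = 9

9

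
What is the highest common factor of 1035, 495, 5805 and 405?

gcd(1035, 495): 1035 = 2·495 + 45; 495 = 11·45 + 0 → 45
gcd(45, 5805): 5805 = 129·45 + 0 → 45
gcd(45, 405): 405 = 9·45 + 0 → 45

45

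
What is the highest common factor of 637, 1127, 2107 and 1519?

637 = 7² · 13; 1127 = 7² · 23; 2107 = 7² · 43; 1519 = 7² · 31
gcd takes min exponent of each prime: 7² = 49

49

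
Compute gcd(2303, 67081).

49

2303 = 7² · 47
67081 = 7² · 37²
Common: 7² = 49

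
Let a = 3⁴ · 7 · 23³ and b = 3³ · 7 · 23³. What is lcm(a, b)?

6898689

max exponent per prime: 3⁴ · 7 · 23³ = 6898689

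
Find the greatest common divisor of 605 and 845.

5

Euclid: 845 = 1·605 + 240; 605 = 2·240 + 125; 240 = 1·125 + 115; 125 = 1·115 + 10; 115 = 11·10 + 5; 10 = 2·5 + 0. Last nonzero remainder: 5.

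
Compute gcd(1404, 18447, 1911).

39

1404 = 2² · 3³ · 13; 18447 = 3 · 11 · 13 · 43; 1911 = 3 · 7² · 13
gcd takes min exponent of each prime: 3 · 13 = 39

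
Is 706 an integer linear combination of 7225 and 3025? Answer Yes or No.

gcd(7225, 3025): 7225 = 2·3025 + 1175; 3025 = 2·1175 + 675; 1175 = 1·675 + 500; 675 = 1·500 + 175; 500 = 2·175 + 150; 175 = 1·150 + 25; 150 = 6·25 + 0 → 25
25 does not divide 706, so a solution does not exist.

No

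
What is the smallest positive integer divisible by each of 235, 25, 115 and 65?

lcm(235, 25) = 235·25/gcd = 5875/5 = 1175
lcm(1175, 115) = 1175·115/gcd = 135125/5 = 27025
lcm(27025, 65) = 27025·65/gcd = 1756625/5 = 351325

351325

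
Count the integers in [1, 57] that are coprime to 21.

32

Prime factors of 21: 3, 7. Count integers ≤ 57 divisible by none of them.
By inclusion–exclusion: 57 − ⌊57/3⌋ − ⌊57/7⌋ + ⌊57/21⌋ = 32.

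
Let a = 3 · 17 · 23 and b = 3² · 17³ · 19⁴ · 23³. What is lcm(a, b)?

max exponent per prime: 3² · 17³ · 19⁴ · 23³ = 70111165294719

70111165294719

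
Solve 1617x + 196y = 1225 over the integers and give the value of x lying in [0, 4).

Reduce mod 196: 1617x ≡ 1225 (mod 196). With g = gcd(1617, 196) = 49 dividing 1225, divide through: 33x ≡ 25 (mod 4).
Since gcd(33, 4) = 1, x ≡ 25·(33)⁻¹ ≡ 1 (mod 4). Smallest non-negative: 1.

1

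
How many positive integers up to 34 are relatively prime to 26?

26 = 2·13. Inclusion–exclusion on these primes:
34 − ⌊34/2⌋ − ⌊34/13⌋ + ⌊34/26⌋ = 16

16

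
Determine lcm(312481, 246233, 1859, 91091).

245398516363

312481 = 13² · 43²; 246233 = 13² · 31 · 47; 1859 = 11 · 13²; 91091 = 7² · 11 · 13²
lcm takes max exponent of each prime: 7² · 11 · 13² · 31 · 43² · 47 = 245398516363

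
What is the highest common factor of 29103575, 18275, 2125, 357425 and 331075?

425

gcd(29103575, 18275): 29103575 = 1592·18275 + 9775; 18275 = 1·9775 + 8500; 9775 = 1·8500 + 1275; 8500 = 6·1275 + 850; 1275 = 1·850 + 425; 850 = 2·425 + 0 → 425
gcd(425, 2125): 2125 = 5·425 + 0 → 425
gcd(425, 357425): 357425 = 841·425 + 0 → 425
gcd(425, 331075): 331075 = 779·425 + 0 → 425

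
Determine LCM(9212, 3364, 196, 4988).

9212 = 2² · 7² · 47; 3364 = 2² · 29²; 196 = 2² · 7²; 4988 = 2² · 29 · 43
lcm takes max exponent of each prime: 2² · 7² · 29² · 43 · 47 = 333133556

333133556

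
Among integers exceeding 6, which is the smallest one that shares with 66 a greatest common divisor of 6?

12

Multiples of 6 above 6: 6·2, 6·3, … . Need the cofactor coprime to 66/6 = 11.
Checking s = 2, 3, … the first with gcd(s, 11) = 1 is s = 2, giving 12.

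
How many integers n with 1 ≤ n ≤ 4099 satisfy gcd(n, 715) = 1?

2753

Prime factors of 715: 5, 11, 13. Count integers ≤ 4099 divisible by none of them.
By inclusion–exclusion: 4099 − ⌊4099/5⌋ − ⌊4099/11⌋ − ⌊4099/13⌋ + ⌊4099/55⌋ + ⌊4099/65⌋ + ⌊4099/143⌋ − ⌊4099/715⌋ = 2753.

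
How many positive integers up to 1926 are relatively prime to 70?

660

70 = 2·5·7. Inclusion–exclusion on these primes:
1926 − ⌊1926/2⌋ − ⌊1926/5⌋ − ⌊1926/7⌋ + ⌊1926/10⌋ + ⌊1926/14⌋ + ⌊1926/35⌋ − ⌊1926/70⌋ = 660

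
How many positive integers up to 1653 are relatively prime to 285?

836

Prime factors of 285: 3, 5, 19. Count integers ≤ 1653 divisible by none of them.
By inclusion–exclusion: 1653 − ⌊1653/3⌋ − ⌊1653/5⌋ − ⌊1653/19⌋ + ⌊1653/15⌋ + ⌊1653/57⌋ + ⌊1653/95⌋ − ⌊1653/285⌋ = 836.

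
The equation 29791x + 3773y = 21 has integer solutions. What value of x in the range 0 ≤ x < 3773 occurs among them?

1008

gcd(29791, 3773) = 1 (Euclid: 29791 = 7·3773 + 3380; 3773 = 1·3380 + 393; 3380 = 8·393 + 236; 393 = 1·236 + 157; 236 = 1·157 + 79; 157 = 1·79 + 78; 79 = 1·78 + 1; 78 = 78·1 + 0), and 1 | 21.
Extended Euclid: 29791·(48) + 3773·(-379) = 1. Scale by 21: x₀ = 1008.
General solution x = x₀ + 3773t; reducing mod 3773 gives x = 1008 (and y = -7959).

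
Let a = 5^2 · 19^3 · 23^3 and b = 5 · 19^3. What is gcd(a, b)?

min exponent per shared prime: 5 · 19^3 = 34295

34295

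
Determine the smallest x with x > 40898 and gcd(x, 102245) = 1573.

gcd(x, 102245) = 1573 forces 1573 | x; write x = 1573s. Then gcd(1573s, 1573·65) = 1573·gcd(s, 65), so need gcd(s, 65) = 1.
1573s > 40898 gives s ≥ 27. The least s ≥ 27 coprime to 65 is 27, so x = 1573·27 = 42471.

42471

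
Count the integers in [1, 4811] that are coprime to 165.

165 = 3·5·11. Inclusion–exclusion on these primes:
4811 − ⌊4811/3⌋ − ⌊4811/5⌋ − ⌊4811/11⌋ + ⌊4811/15⌋ + ⌊4811/33⌋ + ⌊4811/55⌋ − ⌊4811/165⌋ = 2332

2332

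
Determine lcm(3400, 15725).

3400 = 2³ · 5² · 17; 15725 = 5² · 17 · 37
max exponents: 2³ · 5² · 17 · 37 = 125800

125800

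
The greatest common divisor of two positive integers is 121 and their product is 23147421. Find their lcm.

191301

gcd·lcm = product, so lcm = 23147421/121 = 191301.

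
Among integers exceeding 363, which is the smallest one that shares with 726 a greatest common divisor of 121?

Multiples of 121 above 363: 121·4, 121·5, … . Need the cofactor coprime to 726/121 = 6.
Checking s = 4, 5, … the first with gcd(s, 6) = 1 is s = 5, giving 605.

605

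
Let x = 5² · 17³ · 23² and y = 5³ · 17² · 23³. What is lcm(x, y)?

7472058875

max exponent per prime: 5³ · 17³ · 23³ = 7472058875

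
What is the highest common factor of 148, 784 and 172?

148 = 2² · 37; 784 = 2⁴ · 7²; 172 = 2² · 43
gcd takes min exponent of each prime: 2² = 4

4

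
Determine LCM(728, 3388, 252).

792792

728 = 2³ · 7 · 13; 3388 = 2² · 7 · 11²; 252 = 2² · 3² · 7
lcm takes max exponent of each prime: 2³ · 3² · 7 · 11² · 13 = 792792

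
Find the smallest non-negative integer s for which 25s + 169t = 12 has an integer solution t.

gcd(25, 169) = 1 (Euclid: 169 = 6·25 + 19; 25 = 1·19 + 6; 19 = 3·6 + 1; 6 = 6·1 + 0), and 1 | 12.
Extended Euclid: 25·(-27) + 169·(4) = 1. Scale by 12: s₀ = -324.
General solution s = s₀ + 169k; reducing mod 169 gives s = 14 (and t = -2).

14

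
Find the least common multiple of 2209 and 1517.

3351053

2209 = 47²; 1517 = 37 · 41
max exponents: 37 · 41 · 47² = 3351053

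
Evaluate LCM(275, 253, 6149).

lcm(275, 253) = 275·253/gcd = 69575/11 = 6325
lcm(6325, 6149) = 6325·6149/gcd = 38892425/11 = 3535675

3535675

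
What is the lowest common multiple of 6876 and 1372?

2358468

gcd first: 6876 = 5·1372 + 16; 1372 = 85·16 + 12; 16 = 1·12 + 4; 12 = 3·4 + 0 → gcd = 4
lcm = 6876·1372/gcd = 9433872/4 = 2358468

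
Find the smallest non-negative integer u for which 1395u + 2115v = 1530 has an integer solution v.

39

gcd(1395, 2115) = 45 (Euclid: 2115 = 1·1395 + 720; 1395 = 1·720 + 675; 720 = 1·675 + 45; 675 = 15·45 + 0), and 45 | 1530.
Extended Euclid: 1395·(-3) + 2115·(2) = 45. Scale by 34: u₀ = -102.
General solution u = u₀ + 47t; reducing mod 47 gives u = 39 (and v = -25).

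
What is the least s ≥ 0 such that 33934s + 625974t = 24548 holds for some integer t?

gcd(33934, 625974) = 722 (Euclid: 625974 = 18·33934 + 15162; 33934 = 2·15162 + 3610; 15162 = 4·3610 + 722; 3610 = 5·722 + 0), and 722 | 24548.
Extended Euclid: 33934·(-166) + 625974·(9) = 722. Scale by 34: s₀ = -5644.
General solution s = s₀ + 867k; reducing mod 867 gives s = 425 (and t = -23).

425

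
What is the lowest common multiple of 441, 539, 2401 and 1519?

7368669

lcm(441, 539) = 441·539/gcd = 237699/49 = 4851
lcm(4851, 2401) = 4851·2401/gcd = 11647251/49 = 237699
lcm(237699, 1519) = 237699·1519/gcd = 361064781/49 = 7368669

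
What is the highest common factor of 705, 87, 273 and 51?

gcd(705, 87): 705 = 8·87 + 9; 87 = 9·9 + 6; 9 = 1·6 + 3; 6 = 2·3 + 0 → 3
gcd(3, 273): 273 = 91·3 + 0 → 3
gcd(3, 51): 51 = 17·3 + 0 → 3

3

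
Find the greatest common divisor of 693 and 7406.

7

Euclid: 7406 = 10·693 + 476; 693 = 1·476 + 217; 476 = 2·217 + 42; 217 = 5·42 + 7; 42 = 6·7 + 0. Last nonzero remainder: 7.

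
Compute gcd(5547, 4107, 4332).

3

5547 = 3 · 43²; 4107 = 3 · 37²; 4332 = 2² · 3 · 19²
gcd takes min exponent of each prime: 3 = 3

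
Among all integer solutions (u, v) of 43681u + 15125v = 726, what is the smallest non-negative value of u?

gcd(43681, 15125) = 121 (Euclid: 43681 = 2·15125 + 13431; 15125 = 1·13431 + 1694; 13431 = 7·1694 + 1573; 1694 = 1·1573 + 121; 1573 = 13·121 + 0), and 121 | 726.
Extended Euclid: 43681·(-9) + 15125·(26) = 121. Scale by 6: u₀ = -54.
General solution u = u₀ + 125t; reducing mod 125 gives u = 71 (and v = -205).

71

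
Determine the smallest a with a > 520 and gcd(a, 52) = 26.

52 = 26·2. Any a with gcd(a, 52) = 26 is a multiple of 26, say 26s, with s coprime to 2.
Need s > 520/26, so s ≥ 21. First s ≥ 21 with gcd(s, 2) = 1 is s = 21. Thus a = 26·21 = 546.

546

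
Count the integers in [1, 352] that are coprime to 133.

286

Prime factors of 133: 7, 19. Count integers ≤ 352 divisible by none of them.
By inclusion–exclusion: 352 − ⌊352/7⌋ − ⌊352/19⌋ + ⌊352/133⌋ = 286.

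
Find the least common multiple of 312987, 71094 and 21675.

641623350

312987 = 3 · 17² · 19²; 71094 = 2 · 3 · 17² · 41; 21675 = 3 · 5² · 17²
lcm takes max exponent of each prime: 2 · 3 · 5² · 17² · 19² · 41 = 641623350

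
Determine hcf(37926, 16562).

37926 = 2 · 3² · 7² · 43
16562 = 2 · 7² · 13²
Common: 2 · 7² = 98

98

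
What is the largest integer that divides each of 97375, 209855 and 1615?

gcd(97375, 209855): 209855 = 2·97375 + 15105; 97375 = 6·15105 + 6745; 15105 = 2·6745 + 1615; 6745 = 4·1615 + 285; 1615 = 5·285 + 190; 285 = 1·190 + 95; 190 = 2·95 + 0 → 95
gcd(95, 1615): 1615 = 17·95 + 0 → 95

95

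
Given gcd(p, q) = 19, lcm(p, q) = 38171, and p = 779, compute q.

Using pq = gcd(p,q)·lcm(p,q) = 19·38171 = 725249, we get q = 725249/779 = 931.

931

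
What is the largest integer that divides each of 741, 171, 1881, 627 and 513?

57

gcd(741, 171): 741 = 4·171 + 57; 171 = 3·57 + 0 → 57
gcd(57, 1881): 1881 = 33·57 + 0 → 57
gcd(57, 627): 627 = 11·57 + 0 → 57
gcd(57, 513): 513 = 9·57 + 0 → 57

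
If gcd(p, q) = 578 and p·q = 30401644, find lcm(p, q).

Since gcd(p,q)·lcm(p,q) = pq, lcm = 30401644/578 = 52598.

52598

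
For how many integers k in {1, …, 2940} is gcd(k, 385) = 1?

Prime factors of 385: 5, 7, 11. Count integers ≤ 2940 divisible by none of them.
By inclusion–exclusion: 2940 − ⌊2940/5⌋ − ⌊2940/7⌋ − ⌊2940/11⌋ + ⌊2940/35⌋ + ⌊2940/55⌋ + ⌊2940/77⌋ − ⌊2940/385⌋ = 1833.

1833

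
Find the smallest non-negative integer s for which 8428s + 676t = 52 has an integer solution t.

13

Euclid: 8428 = 12·676 + 316; 676 = 2·316 + 44; 316 = 7·44 + 8; 44 = 5·8 + 4; 8 = 2·4 + 0 → gcd = 4; 52 = 4·13.
Back-substitution yields 8428·(-77) + 676·(960) = 4, so one solution is s = -77·13 = -1001, t = 960·13 = 12480.
Solutions in s differ by 676/4 = 169; the one in [0, 169) is -1001 mod 169 = 13.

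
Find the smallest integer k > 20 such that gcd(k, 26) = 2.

22

Multiples of 2 above 20: 2·11, 2·12, … . Need the cofactor coprime to 26/2 = 13.
Checking s = 11, 12, … the first with gcd(s, 13) = 1 is s = 11, giving 22.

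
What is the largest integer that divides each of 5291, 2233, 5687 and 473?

11

gcd(5291, 2233): 5291 = 2·2233 + 825; 2233 = 2·825 + 583; 825 = 1·583 + 242; 583 = 2·242 + 99; 242 = 2·99 + 44; 99 = 2·44 + 11; 44 = 4·11 + 0 → 11
gcd(11, 5687): 5687 = 517·11 + 0 → 11
gcd(11, 473): 473 = 43·11 + 0 → 11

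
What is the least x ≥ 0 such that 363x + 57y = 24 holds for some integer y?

12

Euclid: 363 = 6·57 + 21; 57 = 2·21 + 15; 21 = 1·15 + 6; 15 = 2·6 + 3; 6 = 2·3 + 0 → gcd = 3; 24 = 3·8.
Back-substitution yields 363·(-8) + 57·(51) = 3, so one solution is x = -8·8 = -64, y = 51·8 = 408.
Solutions in x differ by 57/3 = 19; the one in [0, 19) is -64 mod 19 = 12.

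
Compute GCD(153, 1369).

Euclid: 1369 = 8·153 + 145; 153 = 1·145 + 8; 145 = 18·8 + 1; 8 = 8·1 + 0. Last nonzero remainder: 1.

1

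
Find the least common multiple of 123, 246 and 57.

123 = 3 · 41; 246 = 2 · 3 · 41; 57 = 3 · 19
lcm takes max exponent of each prime: 2 · 3 · 19 · 41 = 4674

4674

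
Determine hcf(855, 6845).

855 = 3² · 5 · 19
6845 = 5 · 37²
Common: 5 = 5

5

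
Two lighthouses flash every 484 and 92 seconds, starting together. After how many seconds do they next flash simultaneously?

11132

gcd first: 484 = 5·92 + 24; 92 = 3·24 + 20; 24 = 1·20 + 4; 20 = 5·4 + 0 → gcd = 4
lcm = 484·92/gcd = 44528/4 = 11132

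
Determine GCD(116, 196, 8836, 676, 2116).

4

gcd(116, 196): 196 = 1·116 + 80; 116 = 1·80 + 36; 80 = 2·36 + 8; 36 = 4·8 + 4; 8 = 2·4 + 0 → 4
gcd(4, 8836): 8836 = 2209·4 + 0 → 4
gcd(4, 676): 676 = 169·4 + 0 → 4
gcd(4, 2116): 2116 = 529·4 + 0 → 4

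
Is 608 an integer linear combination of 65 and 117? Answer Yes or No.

No

By Bézout, 65u − 117v = 608 has integer solutions iff gcd(65, 117) | 608.
Euclid: 117 = 1·65 + 52; 65 = 1·52 + 13; 52 = 4·13 + 0. gcd = 13; 608 mod 13 = 10. No.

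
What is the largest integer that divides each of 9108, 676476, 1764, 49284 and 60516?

36

gcd(9108, 676476): 676476 = 74·9108 + 2484; 9108 = 3·2484 + 1656; 2484 = 1·1656 + 828; 1656 = 2·828 + 0 → 828
gcd(828, 1764): 1764 = 2·828 + 108; 828 = 7·108 + 72; 108 = 1·72 + 36; 72 = 2·36 + 0 → 36
gcd(36, 49284): 49284 = 1369·36 + 0 → 36
gcd(36, 60516): 60516 = 1681·36 + 0 → 36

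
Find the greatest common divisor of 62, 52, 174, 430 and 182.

62 = 2 · 31; 52 = 2² · 13; 174 = 2 · 3 · 29; 430 = 2 · 5 · 43; 182 = 2 · 7 · 13
gcd takes min exponent of each prime: 2 = 2

2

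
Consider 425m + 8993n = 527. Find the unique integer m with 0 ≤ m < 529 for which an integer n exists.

234

Reduce mod 8993: 425m ≡ 527 (mod 8993). With g = gcd(425, 8993) = 17 dividing 527, divide through: 25m ≡ 31 (mod 529).
Since gcd(25, 529) = 1, m ≡ 31·(25)⁻¹ ≡ 234 (mod 529). Smallest non-negative: 234.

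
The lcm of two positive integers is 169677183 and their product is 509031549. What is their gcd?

From gcd × lcm = uv: gcd = 509031549 / 169677183 = 3.

3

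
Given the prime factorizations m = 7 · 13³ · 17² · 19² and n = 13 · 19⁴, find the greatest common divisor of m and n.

min exponent per shared prime: 13 · 19² = 4693

4693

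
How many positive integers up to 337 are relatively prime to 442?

147

442 = 2·13·17. Inclusion–exclusion on these primes:
337 − ⌊337/2⌋ − ⌊337/13⌋ − ⌊337/17⌋ + ⌊337/26⌋ + ⌊337/34⌋ + ⌊337/221⌋ − ⌊337/442⌋ = 147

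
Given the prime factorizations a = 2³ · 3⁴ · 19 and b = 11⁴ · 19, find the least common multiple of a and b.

180259992

max exponent per prime: 2³ · 3⁴ · 11⁴ · 19 = 180259992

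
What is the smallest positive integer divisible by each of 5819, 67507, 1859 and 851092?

5819 = 11 · 23²; 67507 = 11 · 17 · 19²; 1859 = 11 · 13²; 851092 = 2² · 11 · 23 · 29²
lcm takes max exponent of each prime: 2² · 11 · 13² · 17 · 19² · 23² · 29² = 20302390284748

20302390284748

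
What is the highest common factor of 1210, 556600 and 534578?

gcd(1210, 556600): 556600 = 460·1210 + 0 → 1210
gcd(1210, 534578): 534578 = 441·1210 + 968; 1210 = 1·968 + 242; 968 = 4·242 + 0 → 242

242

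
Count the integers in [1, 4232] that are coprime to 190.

1604

190 = 2·5·19. Inclusion–exclusion on these primes:
4232 − ⌊4232/2⌋ − ⌊4232/5⌋ − ⌊4232/19⌋ + ⌊4232/10⌋ + ⌊4232/38⌋ + ⌊4232/95⌋ − ⌊4232/190⌋ = 1604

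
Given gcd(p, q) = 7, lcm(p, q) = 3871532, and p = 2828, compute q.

Using pq = gcd(p,q)·lcm(p,q) = 7·3871532 = 27100724, we get q = 27100724/2828 = 9583.

9583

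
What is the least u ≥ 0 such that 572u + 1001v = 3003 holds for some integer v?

gcd(572, 1001) = 143 (Euclid: 1001 = 1·572 + 429; 572 = 1·429 + 143; 429 = 3·143 + 0), and 143 | 3003.
Extended Euclid: 572·(2) + 1001·(-1) = 143. Scale by 21: u₀ = 42.
General solution u = u₀ + 7t; reducing mod 7 gives u = 0 (and v = 3).

0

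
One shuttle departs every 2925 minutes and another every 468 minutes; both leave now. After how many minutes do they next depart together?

gcd first: 2925 = 6·468 + 117; 468 = 4·117 + 0 → gcd = 117
lcm = 2925·468/gcd = 1368900/117 = 11700

11700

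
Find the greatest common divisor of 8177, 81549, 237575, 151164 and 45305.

gcd(8177, 81549): 81549 = 9·8177 + 7956; 8177 = 1·7956 + 221; 7956 = 36·221 + 0 → 221
gcd(221, 237575): 237575 = 1075·221 + 0 → 221
gcd(221, 151164): 151164 = 684·221 + 0 → 221
gcd(221, 45305): 45305 = 205·221 + 0 → 221

221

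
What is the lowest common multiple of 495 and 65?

gcd first: 495 = 7·65 + 40; 65 = 1·40 + 25; 40 = 1·25 + 15; 25 = 1·15 + 10; 15 = 1·10 + 5; 10 = 2·5 + 0 → gcd = 5
lcm = 495·65/gcd = 32175/5 = 6435

6435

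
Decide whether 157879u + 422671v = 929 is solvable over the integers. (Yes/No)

No

By Bézout, 157879u + 422671v = 929 has integer solutions iff gcd(157879, 422671) | 929.
Euclid: 422671 = 2·157879 + 106913; 157879 = 1·106913 + 50966; 106913 = 2·50966 + 4981; 50966 = 10·4981 + 1156; 4981 = 4·1156 + 357; 1156 = 3·357 + 85; 357 = 4·85 + 17; 85 = 5·17 + 0. gcd = 17; 929 mod 17 = 11. No.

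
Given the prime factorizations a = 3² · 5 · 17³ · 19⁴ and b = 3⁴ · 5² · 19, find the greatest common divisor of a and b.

min exponent per shared prime: 3² · 5 · 19 = 855

855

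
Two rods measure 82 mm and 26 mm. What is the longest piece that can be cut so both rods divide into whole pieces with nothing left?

82 = 2 · 41
26 = 2 · 13
Common: 2 = 2

2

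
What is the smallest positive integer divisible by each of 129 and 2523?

108489

gcd first: 2523 = 19·129 + 72; 129 = 1·72 + 57; 72 = 1·57 + 15; 57 = 3·15 + 12; 15 = 1·12 + 3; 12 = 4·3 + 0 → gcd = 3
lcm = 129·2523/gcd = 325467/3 = 108489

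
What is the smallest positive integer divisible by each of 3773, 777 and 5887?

352213323

lcm(3773, 777) = 3773·777/gcd = 2931621/7 = 418803
lcm(418803, 5887) = 418803·5887/gcd = 2465493261/7 = 352213323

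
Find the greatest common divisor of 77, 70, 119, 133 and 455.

77 = 7 · 11; 70 = 2 · 5 · 7; 119 = 7 · 17; 133 = 7 · 19; 455 = 5 · 7 · 13
gcd takes min exponent of each prime: 7 = 7

7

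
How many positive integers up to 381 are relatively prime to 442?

166

442 = 2·13·17. Inclusion–exclusion on these primes:
381 − ⌊381/2⌋ − ⌊381/13⌋ − ⌊381/17⌋ + ⌊381/26⌋ + ⌊381/34⌋ + ⌊381/221⌋ − ⌊381/442⌋ = 166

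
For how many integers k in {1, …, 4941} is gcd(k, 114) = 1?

Prime factors of 114: 2, 3, 19. Count integers ≤ 4941 divisible by none of them.
By inclusion–exclusion: 4941 − ⌊4941/2⌋ − ⌊4941/3⌋ − ⌊4941/19⌋ + ⌊4941/6⌋ + ⌊4941/38⌋ + ⌊4941/57⌋ − ⌊4941/114⌋ = 1560.

1560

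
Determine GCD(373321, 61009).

169

Euclid: 373321 = 6·61009 + 7267; 61009 = 8·7267 + 2873; 7267 = 2·2873 + 1521; 2873 = 1·1521 + 1352; 1521 = 1·1352 + 169; 1352 = 8·169 + 0. Last nonzero remainder: 169.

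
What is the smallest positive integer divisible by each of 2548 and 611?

119756

gcd first: 2548 = 4·611 + 104; 611 = 5·104 + 91; 104 = 1·91 + 13; 91 = 7·13 + 0 → gcd = 13
lcm = 2548·611/gcd = 1556828/13 = 119756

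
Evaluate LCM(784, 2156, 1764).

77616

784 = 2⁴ · 7²; 2156 = 2² · 7² · 11; 1764 = 2² · 3² · 7²
lcm takes max exponent of each prime: 2⁴ · 3² · 7² · 11 = 77616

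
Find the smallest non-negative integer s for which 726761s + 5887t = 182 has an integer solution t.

gcd(726761, 5887) = 7 (Euclid: 726761 = 123·5887 + 2660; 5887 = 2·2660 + 567; 2660 = 4·567 + 392; 567 = 1·392 + 175; 392 = 2·175 + 42; 175 = 4·42 + 7; 42 = 6·7 + 0), and 7 | 182.
Extended Euclid: 726761·(-135) + 5887·(16666) = 7. Scale by 26: s₀ = -3510.
General solution s = s₀ + 841k; reducing mod 841 gives s = 695 (and t = -85799).

695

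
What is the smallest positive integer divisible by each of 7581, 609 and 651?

lcm(7581, 609) = 7581·609/gcd = 4616829/21 = 219849
lcm(219849, 651) = 219849·651/gcd = 143121699/21 = 6815319

6815319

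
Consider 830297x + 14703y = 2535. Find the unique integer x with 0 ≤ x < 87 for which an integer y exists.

Reduce mod 14703: 830297x ≡ 2535 (mod 14703). With g = gcd(830297, 14703) = 169 dividing 2535, divide through: 4913x ≡ 15 (mod 87).
Since gcd(4913, 87) = 1, x ≡ 15·(4913)⁻¹ ≡ 81 (mod 87). Smallest non-negative: 81.

81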